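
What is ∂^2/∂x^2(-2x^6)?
- 60 x^{4}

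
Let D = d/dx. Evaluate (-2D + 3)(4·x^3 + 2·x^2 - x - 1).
12 x^{3} - 18 x^{2} - 11 x - 1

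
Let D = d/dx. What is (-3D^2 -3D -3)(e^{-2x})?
- 9 e^{- 2 x}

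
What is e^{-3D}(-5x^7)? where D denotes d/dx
- 5 x^{7} + 105 x^{6} - 945 x^{5} + 4725 x^{4} - 14175 x^{3} + 25515 x^{2} - 25515 x + 10935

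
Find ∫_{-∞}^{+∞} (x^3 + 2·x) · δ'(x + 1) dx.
-5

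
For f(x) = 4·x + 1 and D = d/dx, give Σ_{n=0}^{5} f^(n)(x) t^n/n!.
4 t + 4 x + 1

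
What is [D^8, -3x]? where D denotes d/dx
-24D^{7}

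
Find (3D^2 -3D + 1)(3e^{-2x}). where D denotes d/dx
57 e^{- 2 x}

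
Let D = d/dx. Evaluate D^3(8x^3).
48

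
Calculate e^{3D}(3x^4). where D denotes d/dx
3 x^{4} + 36 x^{3} + 162 x^{2} + 324 x + 243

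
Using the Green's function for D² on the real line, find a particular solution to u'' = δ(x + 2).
\frac{|x + 2|}{2}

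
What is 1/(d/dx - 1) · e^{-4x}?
- \frac{e^{- 4 x}}{5}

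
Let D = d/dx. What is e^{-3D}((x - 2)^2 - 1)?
x^{2} - 10 x + 24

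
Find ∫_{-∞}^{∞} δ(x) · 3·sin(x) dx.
0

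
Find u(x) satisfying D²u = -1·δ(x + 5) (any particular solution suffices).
-\frac{|x + 5|}{2}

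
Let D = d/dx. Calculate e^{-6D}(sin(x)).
\sin{\left(x - 6 \right)}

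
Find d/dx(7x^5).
35 x^{4}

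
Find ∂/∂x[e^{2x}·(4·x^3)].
x^{2} \left(8 x + 12\right) e^{2 x}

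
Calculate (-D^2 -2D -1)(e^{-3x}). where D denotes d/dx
- 4 e^{- 3 x}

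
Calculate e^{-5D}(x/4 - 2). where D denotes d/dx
\frac{x}{4} - \frac{13}{4}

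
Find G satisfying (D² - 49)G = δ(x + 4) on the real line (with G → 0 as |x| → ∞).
-\frac{e^{-7|x + 4|}}{14}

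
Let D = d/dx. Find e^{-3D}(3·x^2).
3 x^{2} - 18 x + 27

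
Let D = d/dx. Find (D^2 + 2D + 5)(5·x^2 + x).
25 x^{2} + 25 x + 12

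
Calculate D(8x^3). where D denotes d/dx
24 x^{2}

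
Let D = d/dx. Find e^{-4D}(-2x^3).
- 2 x^{3} + 24 x^{2} - 96 x + 128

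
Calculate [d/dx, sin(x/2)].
\frac{\cos{\left(\frac{x}{2} \right)}}{2}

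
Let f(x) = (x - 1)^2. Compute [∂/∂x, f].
2 x - 2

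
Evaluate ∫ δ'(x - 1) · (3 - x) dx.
1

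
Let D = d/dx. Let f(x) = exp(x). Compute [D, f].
e^{x}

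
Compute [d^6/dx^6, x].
6\frac{d^{5}}{dx^{5}}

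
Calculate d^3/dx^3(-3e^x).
- 3 e^{x}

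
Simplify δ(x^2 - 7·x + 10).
\frac{\delta(x - 2) + \delta(x - 5)}{3}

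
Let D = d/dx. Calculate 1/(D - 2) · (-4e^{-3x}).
\frac{4 e^{- 3 x}}{5}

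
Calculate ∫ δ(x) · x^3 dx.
0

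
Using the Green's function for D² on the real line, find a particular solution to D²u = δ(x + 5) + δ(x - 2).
\frac{|x + 5|}{2} + \frac{|x - 2|}{2}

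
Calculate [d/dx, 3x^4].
12 x^{3}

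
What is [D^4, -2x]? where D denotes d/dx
-8D^{3}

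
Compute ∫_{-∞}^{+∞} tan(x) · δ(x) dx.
0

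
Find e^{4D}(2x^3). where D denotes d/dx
2 x^{3} + 24 x^{2} + 96 x + 128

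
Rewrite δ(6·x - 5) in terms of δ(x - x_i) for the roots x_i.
\frac{\delta(x - 5/6)}{6}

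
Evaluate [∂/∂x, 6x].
6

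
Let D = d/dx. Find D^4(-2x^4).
-48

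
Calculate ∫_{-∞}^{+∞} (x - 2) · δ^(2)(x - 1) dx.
0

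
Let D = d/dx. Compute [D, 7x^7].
49 x^{6}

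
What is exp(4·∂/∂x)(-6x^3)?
- 6 x^{3} - 72 x^{2} - 288 x - 384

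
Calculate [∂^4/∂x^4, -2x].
-8\frac{d^{3}}{dx^{3}}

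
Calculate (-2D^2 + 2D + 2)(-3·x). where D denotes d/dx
- 6 x - 6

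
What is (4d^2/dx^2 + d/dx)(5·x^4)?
20 x^{2} \left(x + 12\right)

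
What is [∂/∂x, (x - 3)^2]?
2 x - 6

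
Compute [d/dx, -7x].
-7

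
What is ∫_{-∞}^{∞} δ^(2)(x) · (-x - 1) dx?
0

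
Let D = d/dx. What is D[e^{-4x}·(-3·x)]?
3 \left(4 x - 1\right) e^{- 4 x}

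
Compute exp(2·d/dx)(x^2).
x^{2} + 4 x + 4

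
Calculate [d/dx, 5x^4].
20 x^{3}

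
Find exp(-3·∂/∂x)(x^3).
x^{3} - 9 x^{2} + 27 x - 27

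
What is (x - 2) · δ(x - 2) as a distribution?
0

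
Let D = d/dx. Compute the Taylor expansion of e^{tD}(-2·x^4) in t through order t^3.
2 x \left(- 4 t^{3} - 6 t^{2} x - 4 t x^{2} - x^{3}\right)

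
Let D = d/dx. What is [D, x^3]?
3 x^{2}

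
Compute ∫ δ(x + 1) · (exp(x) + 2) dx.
e^{-1} + 2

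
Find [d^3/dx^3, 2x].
6\frac{d^{2}}{dx^{2}}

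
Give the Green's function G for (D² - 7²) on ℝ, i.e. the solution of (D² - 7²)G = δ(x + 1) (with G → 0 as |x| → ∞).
-\frac{e^{-7|x + 1|}}{14}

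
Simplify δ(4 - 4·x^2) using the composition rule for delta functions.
\frac{\delta(x - 1) + \delta(x + 1)}{8}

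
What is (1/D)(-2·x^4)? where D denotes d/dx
- \frac{2 x^{5}}{5}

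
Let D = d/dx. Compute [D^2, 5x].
10D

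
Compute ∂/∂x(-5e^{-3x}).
15 e^{- 3 x}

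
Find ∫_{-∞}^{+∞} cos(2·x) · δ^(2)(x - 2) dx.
- 4 \cos{\left(4 \right)}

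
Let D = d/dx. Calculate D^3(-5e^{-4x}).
320 e^{- 4 x}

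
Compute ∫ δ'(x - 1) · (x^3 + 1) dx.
-3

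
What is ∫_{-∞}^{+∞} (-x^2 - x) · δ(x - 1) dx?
-2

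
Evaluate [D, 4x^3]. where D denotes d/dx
12 x^{2}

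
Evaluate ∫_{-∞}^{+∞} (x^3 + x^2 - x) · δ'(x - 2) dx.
-15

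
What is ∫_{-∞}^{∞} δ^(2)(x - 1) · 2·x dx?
0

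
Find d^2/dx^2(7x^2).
14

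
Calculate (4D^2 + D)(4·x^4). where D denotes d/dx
16 x^{2} \left(x + 12\right)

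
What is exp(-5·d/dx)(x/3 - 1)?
\frac{x}{3} - \frac{8}{3}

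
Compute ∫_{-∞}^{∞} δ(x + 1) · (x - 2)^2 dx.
9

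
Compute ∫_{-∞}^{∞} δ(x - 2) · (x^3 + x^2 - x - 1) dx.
9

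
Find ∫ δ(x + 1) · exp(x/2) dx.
e^{- \frac{1}{2}}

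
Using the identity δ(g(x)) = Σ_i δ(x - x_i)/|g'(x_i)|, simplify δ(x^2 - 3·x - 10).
\frac{\delta(x + 2) + \delta(x - 5)}{7}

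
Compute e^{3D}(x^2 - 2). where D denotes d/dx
x^{2} + 6 x + 7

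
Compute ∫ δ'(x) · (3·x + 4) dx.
-3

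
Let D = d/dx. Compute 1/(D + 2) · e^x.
\frac{e^{x}}{3}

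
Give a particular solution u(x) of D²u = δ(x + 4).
\frac{|x + 4|}{2}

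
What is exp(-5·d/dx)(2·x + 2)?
2 x - 8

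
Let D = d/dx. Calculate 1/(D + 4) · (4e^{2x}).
\frac{2 e^{2 x}}{3}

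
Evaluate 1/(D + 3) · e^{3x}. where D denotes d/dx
\frac{e^{3 x}}{6}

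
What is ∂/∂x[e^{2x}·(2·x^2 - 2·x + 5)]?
4 \left(x^{2} + 2\right) e^{2 x}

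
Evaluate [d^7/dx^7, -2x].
-14\frac{d^{6}}{dx^{6}}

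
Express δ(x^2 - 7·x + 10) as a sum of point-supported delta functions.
\frac{\delta(x - 2) + \delta(x - 5)}{3}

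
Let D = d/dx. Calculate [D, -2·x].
-2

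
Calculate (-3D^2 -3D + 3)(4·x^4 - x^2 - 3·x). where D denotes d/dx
12 x^{4} - 48 x^{3} - 147 x^{2} - 3 x + 15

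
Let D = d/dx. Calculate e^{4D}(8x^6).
8 x^{6} + 192 x^{5} + 1920 x^{4} + 10240 x^{3} + 30720 x^{2} + 49152 x + 32768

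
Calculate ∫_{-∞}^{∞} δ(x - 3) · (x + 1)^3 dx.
64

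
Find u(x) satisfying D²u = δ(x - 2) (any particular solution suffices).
\frac{|x - 2|}{2}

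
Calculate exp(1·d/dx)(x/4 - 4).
\frac{x}{4} - \frac{15}{4}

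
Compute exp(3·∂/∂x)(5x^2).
5 x^{2} + 30 x + 45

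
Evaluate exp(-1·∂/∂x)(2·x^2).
2 x^{2} - 4 x + 2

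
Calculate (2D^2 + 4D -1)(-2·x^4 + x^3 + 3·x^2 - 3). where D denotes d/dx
2 x^{4} - 33 x^{3} - 39 x^{2} + 36 x + 15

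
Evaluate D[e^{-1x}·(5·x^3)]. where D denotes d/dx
5 x^{2} \left(3 - x\right) e^{- x}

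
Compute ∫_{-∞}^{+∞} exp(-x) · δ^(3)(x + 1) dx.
e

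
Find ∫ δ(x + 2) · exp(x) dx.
e^{-2}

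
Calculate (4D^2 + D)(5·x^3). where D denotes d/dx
15 x \left(x + 8\right)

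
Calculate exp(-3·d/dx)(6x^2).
6 x^{2} - 36 x + 54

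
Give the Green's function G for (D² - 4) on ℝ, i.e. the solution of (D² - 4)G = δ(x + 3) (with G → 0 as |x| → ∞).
-\frac{e^{-2|x + 3|}}{4}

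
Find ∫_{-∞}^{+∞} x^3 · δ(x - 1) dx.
1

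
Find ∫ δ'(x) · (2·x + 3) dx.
-2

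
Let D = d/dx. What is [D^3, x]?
3D^{2}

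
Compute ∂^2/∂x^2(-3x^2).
-6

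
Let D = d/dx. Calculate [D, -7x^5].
- 35 x^{4}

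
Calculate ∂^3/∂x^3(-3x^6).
- 360 x^{3}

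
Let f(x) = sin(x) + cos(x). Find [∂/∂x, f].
- \sin{\left(x \right)} + \cos{\left(x \right)}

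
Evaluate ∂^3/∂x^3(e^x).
e^{x}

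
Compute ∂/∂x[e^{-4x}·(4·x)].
4 \left(1 - 4 x\right) e^{- 4 x}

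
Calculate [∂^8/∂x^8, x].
8\frac{d^{7}}{dx^{7}}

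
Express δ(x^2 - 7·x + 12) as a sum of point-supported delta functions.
\frac{\delta(x - 4) + \delta(x - 3)}{1}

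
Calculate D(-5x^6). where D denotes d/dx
- 30 x^{5}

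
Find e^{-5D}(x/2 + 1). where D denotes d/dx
\frac{x}{2} - \frac{3}{2}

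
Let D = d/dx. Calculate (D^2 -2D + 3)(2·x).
6 x - 4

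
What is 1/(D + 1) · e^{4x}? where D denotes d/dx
\frac{e^{4 x}}{5}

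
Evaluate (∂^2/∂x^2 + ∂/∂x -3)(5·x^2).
- 15 x^{2} + 10 x + 10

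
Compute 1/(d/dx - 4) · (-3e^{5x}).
- 3 e^{5 x}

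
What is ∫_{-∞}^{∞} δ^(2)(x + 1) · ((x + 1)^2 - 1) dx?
2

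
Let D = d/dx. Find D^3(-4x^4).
- 96 x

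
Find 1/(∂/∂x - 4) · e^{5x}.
e^{5 x}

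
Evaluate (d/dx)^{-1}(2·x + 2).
x^{2} + 2 x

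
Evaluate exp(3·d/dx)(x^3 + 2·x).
x^{3} + 9 x^{2} + 29 x + 33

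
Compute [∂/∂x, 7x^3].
21 x^{2}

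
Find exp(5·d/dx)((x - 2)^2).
x^{2} + 6 x + 9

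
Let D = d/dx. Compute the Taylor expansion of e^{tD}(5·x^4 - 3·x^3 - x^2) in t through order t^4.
5 t^{4} + t^{3} \left(20 x - 3\right) + t^{2} \left(30 x^{2} - 9 x - 1\right) - t x \left(- 20 x^{2} + 9 x + 2\right) + 5 x^{4} - 3 x^{3} - x^{2}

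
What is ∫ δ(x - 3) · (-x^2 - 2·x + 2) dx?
-13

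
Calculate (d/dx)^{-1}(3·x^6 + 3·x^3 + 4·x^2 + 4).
\frac{3 x^{7}}{7} + \frac{3 x^{4}}{4} + \frac{4 x^{3}}{3} + 4 x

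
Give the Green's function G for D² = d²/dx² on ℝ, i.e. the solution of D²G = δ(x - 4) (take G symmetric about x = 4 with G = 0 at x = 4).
\frac{|x - 4|}{2}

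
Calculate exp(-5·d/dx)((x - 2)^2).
x^{2} - 14 x + 49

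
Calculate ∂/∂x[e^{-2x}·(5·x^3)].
x^{2} \left(15 - 10 x\right) e^{- 2 x}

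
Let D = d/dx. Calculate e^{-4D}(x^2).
x^{2} - 8 x + 16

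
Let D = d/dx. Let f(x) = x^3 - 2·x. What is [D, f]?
3 x^{2} - 2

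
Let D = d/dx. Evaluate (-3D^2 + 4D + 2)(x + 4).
2 x + 12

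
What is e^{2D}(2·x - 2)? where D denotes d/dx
2 x + 2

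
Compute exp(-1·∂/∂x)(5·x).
5 x - 5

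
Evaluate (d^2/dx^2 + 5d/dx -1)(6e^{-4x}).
- 30 e^{- 4 x}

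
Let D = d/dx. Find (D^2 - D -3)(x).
- 3 x - 1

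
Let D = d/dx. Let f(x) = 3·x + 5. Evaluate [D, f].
3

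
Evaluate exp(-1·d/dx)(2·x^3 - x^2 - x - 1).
2 x^{3} - 7 x^{2} + 7 x - 3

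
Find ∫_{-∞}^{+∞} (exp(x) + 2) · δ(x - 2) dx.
2 + e^{2}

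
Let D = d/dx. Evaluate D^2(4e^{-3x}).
36 e^{- 3 x}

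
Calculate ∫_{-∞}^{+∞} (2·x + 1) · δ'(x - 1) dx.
-2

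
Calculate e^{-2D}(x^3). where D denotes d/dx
x^{3} - 6 x^{2} + 12 x - 8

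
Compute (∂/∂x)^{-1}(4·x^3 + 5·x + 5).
x^{4} + \frac{5 x^{2}}{2} + 5 x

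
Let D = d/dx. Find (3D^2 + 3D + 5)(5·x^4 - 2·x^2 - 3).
25 x^{4} + 60 x^{3} + 170 x^{2} - 12 x - 27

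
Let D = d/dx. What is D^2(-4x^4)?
- 48 x^{2}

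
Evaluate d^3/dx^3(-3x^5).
- 180 x^{2}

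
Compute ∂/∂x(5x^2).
10 x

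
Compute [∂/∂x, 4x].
4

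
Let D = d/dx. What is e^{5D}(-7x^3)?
- 7 x^{3} - 105 x^{2} - 525 x - 875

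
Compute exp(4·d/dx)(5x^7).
5 x^{7} + 140 x^{6} + 1680 x^{5} + 11200 x^{4} + 44800 x^{3} + 107520 x^{2} + 143360 x + 81920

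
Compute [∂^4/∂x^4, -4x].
-16\frac{d^{3}}{dx^{3}}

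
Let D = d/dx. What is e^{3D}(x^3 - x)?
x^{3} + 9 x^{2} + 26 x + 24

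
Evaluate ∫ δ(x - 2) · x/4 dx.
\frac{1}{2}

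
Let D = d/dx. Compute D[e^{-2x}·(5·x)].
5 \left(1 - 2 x\right) e^{- 2 x}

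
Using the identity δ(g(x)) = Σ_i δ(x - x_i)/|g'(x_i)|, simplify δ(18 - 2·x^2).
\frac{\delta(x - 3) + \delta(x + 3)}{12}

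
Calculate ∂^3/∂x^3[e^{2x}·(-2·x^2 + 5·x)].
\left(- 16 x^{2} - 8 x + 36\right) e^{2 x}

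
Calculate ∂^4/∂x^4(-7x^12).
- 83160 x^{8}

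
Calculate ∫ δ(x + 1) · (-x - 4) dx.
-3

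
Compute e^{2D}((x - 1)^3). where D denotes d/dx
x^{3} + 3 x^{2} + 3 x + 1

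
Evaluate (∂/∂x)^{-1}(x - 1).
\frac{x^{2}}{2} - x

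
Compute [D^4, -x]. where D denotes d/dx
-4D^{3}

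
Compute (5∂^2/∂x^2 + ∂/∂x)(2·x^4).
8 x^{2} \left(x + 15\right)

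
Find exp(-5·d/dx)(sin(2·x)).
\sin{\left(2 x - 10 \right)}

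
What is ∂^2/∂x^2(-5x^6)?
- 150 x^{4}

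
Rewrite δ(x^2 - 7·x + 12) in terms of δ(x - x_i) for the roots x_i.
\frac{\delta(x - 3) + \delta(x - 4)}{1}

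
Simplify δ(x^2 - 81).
\frac{\delta(x - 9) + \delta(x + 9)}{18}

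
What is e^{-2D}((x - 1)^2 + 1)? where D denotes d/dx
x^{2} - 6 x + 10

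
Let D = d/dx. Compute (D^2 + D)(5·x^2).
10 x + 10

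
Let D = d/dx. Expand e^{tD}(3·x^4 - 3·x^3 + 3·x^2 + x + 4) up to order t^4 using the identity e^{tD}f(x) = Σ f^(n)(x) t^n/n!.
3 t^{4} + t^{3} \left(12 x - 3\right) + t^{2} \left(18 x^{2} - 9 x + 3\right) + t \left(12 x^{3} - 9 x^{2} + 6 x + 1\right) + 3 x^{4} - 3 x^{3} + 3 x^{2} + x + 4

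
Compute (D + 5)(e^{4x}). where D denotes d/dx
9 e^{4 x}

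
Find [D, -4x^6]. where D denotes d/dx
- 24 x^{5}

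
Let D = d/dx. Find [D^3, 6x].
18D^{2}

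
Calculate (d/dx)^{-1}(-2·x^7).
- \frac{x^{8}}{4}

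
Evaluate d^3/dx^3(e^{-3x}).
- 27 e^{- 3 x}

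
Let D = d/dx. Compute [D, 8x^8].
64 x^{7}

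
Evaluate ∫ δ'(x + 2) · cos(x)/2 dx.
- \frac{\sin{\left(2 \right)}}{2}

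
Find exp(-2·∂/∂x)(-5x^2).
- 5 x^{2} + 20 x - 20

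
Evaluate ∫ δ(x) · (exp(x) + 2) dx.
3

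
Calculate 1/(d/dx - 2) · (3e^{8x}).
\frac{e^{8 x}}{2}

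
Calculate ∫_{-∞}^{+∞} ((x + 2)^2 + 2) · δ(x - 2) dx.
18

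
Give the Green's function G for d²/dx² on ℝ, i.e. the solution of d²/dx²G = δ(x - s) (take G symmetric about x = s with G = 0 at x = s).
\frac{|x - s|}{2}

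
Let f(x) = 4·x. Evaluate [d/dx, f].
4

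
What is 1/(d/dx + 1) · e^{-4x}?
- \frac{e^{- 4 x}}{3}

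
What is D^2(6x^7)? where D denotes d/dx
252 x^{5}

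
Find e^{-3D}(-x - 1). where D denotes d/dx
2 - x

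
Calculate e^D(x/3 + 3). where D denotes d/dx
\frac{x}{3} + \frac{10}{3}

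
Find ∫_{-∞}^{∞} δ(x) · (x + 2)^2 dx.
4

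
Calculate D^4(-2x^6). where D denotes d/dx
- 720 x^{2}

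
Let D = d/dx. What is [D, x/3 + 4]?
\frac{1}{3}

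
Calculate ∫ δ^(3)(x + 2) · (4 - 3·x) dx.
0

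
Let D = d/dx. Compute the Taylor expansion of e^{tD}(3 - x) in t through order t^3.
- t - x + 3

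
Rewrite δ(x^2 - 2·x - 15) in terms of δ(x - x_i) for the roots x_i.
\frac{\delta(x + 3) + \delta(x - 5)}{8}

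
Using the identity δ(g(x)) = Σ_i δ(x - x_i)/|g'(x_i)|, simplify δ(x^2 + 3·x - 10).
\frac{\delta(x - 2) + \delta(x + 5)}{7}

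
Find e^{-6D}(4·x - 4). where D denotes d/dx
4 x - 28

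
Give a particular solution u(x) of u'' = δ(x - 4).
\frac{|x - 4|}{2}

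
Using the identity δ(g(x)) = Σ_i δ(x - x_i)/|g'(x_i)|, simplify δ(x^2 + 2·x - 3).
\frac{\delta(x + 3) + \delta(x - 1)}{4}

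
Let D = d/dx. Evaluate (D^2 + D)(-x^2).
- 2 x - 2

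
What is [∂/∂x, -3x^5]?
- 15 x^{4}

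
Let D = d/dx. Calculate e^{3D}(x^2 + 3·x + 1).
x^{2} + 9 x + 19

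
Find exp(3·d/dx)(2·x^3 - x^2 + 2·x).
2 x^{3} + 17 x^{2} + 50 x + 51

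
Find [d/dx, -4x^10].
- 40 x^{9}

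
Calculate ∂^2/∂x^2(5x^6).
150 x^{4}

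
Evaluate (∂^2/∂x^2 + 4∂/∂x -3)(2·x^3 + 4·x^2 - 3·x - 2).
- 6 x^{3} + 12 x^{2} + 53 x + 2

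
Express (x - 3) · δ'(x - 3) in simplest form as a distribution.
-\delta(x - 3)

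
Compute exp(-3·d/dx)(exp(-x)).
e^{3 - x}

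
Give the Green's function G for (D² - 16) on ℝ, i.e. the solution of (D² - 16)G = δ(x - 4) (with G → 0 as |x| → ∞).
-\frac{e^{-4|x - 4|}}{8}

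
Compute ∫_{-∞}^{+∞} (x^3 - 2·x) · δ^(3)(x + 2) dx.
-6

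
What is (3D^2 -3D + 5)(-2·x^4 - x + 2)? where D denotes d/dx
- 10 x^{4} + 24 x^{3} - 72 x^{2} - 5 x + 13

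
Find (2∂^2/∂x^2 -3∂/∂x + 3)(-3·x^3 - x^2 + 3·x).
- 9 x^{3} + 24 x^{2} - 21 x - 13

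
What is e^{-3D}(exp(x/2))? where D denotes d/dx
e^{\frac{x}{2} - \frac{3}{2}}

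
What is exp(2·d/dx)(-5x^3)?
- 5 x^{3} - 30 x^{2} - 60 x - 40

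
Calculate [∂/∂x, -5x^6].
- 30 x^{5}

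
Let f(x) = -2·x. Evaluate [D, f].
-2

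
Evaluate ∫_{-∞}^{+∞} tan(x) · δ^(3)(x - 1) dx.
- 6 \tan^{4}{\left(1 \right)} - 8 \tan^{2}{\left(1 \right)} - 2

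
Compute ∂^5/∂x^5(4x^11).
221760 x^{6}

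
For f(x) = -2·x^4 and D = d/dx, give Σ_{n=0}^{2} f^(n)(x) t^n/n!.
2 x^{2} \left(- 6 t^{2} - 4 t x - x^{2}\right)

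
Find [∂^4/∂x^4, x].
4\frac{d^{3}}{dx^{3}}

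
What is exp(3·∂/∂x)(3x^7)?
3 x^{7} + 63 x^{6} + 567 x^{5} + 2835 x^{4} + 8505 x^{3} + 15309 x^{2} + 15309 x + 6561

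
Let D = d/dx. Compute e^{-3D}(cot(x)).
\cot{\left(x - 3 \right)}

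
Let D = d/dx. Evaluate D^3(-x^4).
- 24 x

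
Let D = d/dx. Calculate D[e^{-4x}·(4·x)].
4 \left(1 - 4 x\right) e^{- 4 x}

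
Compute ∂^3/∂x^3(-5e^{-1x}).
5 e^{- x}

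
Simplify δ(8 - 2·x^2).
\frac{\delta(x - 2) + \delta(x + 2)}{8}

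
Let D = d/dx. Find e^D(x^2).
x^{2} + 2 x + 1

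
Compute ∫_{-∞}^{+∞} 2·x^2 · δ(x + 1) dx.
2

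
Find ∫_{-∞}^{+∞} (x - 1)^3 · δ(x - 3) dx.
8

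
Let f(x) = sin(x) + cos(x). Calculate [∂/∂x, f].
- \sin{\left(x \right)} + \cos{\left(x \right)}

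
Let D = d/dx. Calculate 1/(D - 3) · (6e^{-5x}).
- \frac{3 e^{- 5 x}}{4}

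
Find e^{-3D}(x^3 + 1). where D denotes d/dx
x^{3} - 9 x^{2} + 27 x - 26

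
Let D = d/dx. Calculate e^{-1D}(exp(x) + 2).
e^{x - 1} + 2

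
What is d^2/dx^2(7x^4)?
84 x^{2}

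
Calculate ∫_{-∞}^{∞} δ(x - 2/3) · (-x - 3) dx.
- \frac{11}{3}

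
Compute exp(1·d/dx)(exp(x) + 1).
e^{x + 1} + 1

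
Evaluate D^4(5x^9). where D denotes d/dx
15120 x^{5}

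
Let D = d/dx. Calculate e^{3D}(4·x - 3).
4 x + 9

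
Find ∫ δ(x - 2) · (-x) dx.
-2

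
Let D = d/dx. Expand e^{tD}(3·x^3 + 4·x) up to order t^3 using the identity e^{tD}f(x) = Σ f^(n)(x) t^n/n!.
3 t^{3} + 9 t^{2} x + t \left(9 x^{2} + 4\right) + 3 x^{3} + 4 x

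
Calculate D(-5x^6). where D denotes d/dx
- 30 x^{5}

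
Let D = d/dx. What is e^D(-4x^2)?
- 4 x^{2} - 8 x - 4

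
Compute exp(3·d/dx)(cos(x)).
\cos{\left(x + 3 \right)}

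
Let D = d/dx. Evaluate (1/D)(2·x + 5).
x^{2} + 5 x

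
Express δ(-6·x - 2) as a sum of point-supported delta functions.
\frac{\delta(x + 1/3)}{6}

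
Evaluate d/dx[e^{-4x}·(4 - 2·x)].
2 \left(4 x - 9\right) e^{- 4 x}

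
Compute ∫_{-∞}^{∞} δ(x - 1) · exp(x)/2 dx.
\frac{e}{2}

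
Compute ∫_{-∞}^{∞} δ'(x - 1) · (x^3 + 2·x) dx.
-5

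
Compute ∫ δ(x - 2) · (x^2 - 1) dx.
3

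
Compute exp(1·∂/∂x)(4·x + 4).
4 x + 8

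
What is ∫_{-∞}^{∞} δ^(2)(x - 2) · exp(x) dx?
e^{2}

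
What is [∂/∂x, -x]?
-1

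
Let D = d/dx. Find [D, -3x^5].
- 15 x^{4}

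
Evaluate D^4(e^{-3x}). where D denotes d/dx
81 e^{- 3 x}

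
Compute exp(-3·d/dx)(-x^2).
- x^{2} + 6 x - 9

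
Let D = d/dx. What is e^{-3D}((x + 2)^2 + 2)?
x^{2} - 2 x + 3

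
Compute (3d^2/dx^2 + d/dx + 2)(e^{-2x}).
12 e^{- 2 x}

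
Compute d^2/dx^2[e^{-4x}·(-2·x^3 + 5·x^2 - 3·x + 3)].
2 \left(- 16 x^{3} + 64 x^{2} - 70 x + 41\right) e^{- 4 x}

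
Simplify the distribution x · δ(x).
0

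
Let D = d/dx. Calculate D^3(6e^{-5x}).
- 750 e^{- 5 x}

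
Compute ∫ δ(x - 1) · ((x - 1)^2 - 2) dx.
-2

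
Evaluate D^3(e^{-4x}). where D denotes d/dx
- 64 e^{- 4 x}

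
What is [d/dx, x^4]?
4 x^{3}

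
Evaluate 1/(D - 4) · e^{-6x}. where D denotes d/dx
- \frac{e^{- 6 x}}{10}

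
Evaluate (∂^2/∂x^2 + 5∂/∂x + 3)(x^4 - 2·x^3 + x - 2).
3 x^{4} + 14 x^{3} - 18 x^{2} - 9 x - 1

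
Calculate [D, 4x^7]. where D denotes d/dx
28 x^{6}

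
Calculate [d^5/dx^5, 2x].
10\frac{d^{4}}{dx^{4}}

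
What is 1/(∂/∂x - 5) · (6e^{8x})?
2 e^{8 x}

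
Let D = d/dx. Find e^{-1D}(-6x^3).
- 6 x^{3} + 18 x^{2} - 18 x + 6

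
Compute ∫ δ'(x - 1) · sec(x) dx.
- \tan{\left(1 \right)} \sec{\left(1 \right)}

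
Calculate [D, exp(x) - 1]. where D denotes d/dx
e^{x}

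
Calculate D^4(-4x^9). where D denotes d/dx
- 12096 x^{5}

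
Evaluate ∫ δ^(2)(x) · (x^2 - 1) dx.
2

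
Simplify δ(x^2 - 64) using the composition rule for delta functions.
\frac{\delta(x - 8) + \delta(x + 8)}{16}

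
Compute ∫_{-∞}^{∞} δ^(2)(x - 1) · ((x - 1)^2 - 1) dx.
2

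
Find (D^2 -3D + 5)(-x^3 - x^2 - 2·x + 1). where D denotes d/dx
- 5 x^{3} + 4 x^{2} - 10 x + 9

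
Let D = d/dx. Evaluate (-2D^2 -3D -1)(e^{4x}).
- 45 e^{4 x}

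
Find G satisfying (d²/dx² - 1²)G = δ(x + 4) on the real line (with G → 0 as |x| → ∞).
-\frac{e^{-|x + 4|}}{2}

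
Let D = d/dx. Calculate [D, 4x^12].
48 x^{11}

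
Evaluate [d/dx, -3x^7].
- 21 x^{6}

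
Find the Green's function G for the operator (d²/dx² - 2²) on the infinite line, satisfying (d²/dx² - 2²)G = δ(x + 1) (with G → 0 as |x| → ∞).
-\frac{e^{-2|x + 1|}}{4}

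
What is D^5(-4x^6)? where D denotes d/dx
- 2880 x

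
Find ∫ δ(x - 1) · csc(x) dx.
\csc{\left(1 \right)}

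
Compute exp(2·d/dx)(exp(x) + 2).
e^{x + 2} + 2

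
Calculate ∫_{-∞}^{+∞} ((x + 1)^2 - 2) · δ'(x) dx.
-2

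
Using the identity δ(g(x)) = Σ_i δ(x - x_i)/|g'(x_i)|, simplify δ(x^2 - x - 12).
\frac{\delta(x - 4) + \delta(x + 3)}{7}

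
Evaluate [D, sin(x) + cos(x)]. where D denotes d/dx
- \sin{\left(x \right)} + \cos{\left(x \right)}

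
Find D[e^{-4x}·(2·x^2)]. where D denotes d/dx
4 x \left(1 - 2 x\right) e^{- 4 x}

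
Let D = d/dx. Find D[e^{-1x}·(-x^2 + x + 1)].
x \left(x - 3\right) e^{- x}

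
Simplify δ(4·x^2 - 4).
\frac{\delta(x - 1) + \delta(x + 1)}{8}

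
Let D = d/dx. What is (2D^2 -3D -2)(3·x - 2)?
- 6 x - 5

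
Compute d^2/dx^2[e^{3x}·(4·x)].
\left(36 x + 24\right) e^{3 x}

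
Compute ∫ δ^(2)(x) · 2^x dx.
\log{\left(2 \right)}^{2}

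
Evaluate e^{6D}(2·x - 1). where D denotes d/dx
2 x + 11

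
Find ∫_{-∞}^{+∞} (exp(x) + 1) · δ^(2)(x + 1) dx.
e^{-1}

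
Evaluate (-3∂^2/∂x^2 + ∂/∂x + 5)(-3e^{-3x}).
75 e^{- 3 x}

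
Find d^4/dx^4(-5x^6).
- 1800 x^{2}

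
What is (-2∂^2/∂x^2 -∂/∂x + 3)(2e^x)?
0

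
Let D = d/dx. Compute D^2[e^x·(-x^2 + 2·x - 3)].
\left(- x^{2} - 2 x - 1\right) e^{x}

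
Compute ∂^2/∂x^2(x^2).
2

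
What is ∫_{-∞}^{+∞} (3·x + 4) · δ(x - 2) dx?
10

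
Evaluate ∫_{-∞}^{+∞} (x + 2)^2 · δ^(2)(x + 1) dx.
2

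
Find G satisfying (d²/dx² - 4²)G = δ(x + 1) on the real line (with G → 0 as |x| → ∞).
-\frac{e^{-4|x + 1|}}{8}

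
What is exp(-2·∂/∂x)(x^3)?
x^{3} - 6 x^{2} + 12 x - 8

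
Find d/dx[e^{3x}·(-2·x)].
\left(- 6 x - 2\right) e^{3 x}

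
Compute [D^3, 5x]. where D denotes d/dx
15D^{2}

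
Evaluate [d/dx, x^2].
2 x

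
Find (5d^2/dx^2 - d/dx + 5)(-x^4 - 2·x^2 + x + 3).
- 5 x^{4} + 4 x^{3} - 70 x^{2} + 9 x - 6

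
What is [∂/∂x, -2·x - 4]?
-2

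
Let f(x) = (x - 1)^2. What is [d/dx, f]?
2 x - 2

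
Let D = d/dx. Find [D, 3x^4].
12 x^{3}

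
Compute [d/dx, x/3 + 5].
\frac{1}{3}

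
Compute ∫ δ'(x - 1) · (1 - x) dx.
1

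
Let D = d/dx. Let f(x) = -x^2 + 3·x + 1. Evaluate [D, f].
3 - 2 x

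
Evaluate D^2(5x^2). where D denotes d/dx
10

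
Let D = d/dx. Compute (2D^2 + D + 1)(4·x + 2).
4 x + 6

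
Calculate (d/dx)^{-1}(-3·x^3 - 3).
- \frac{3 x^{4}}{4} - 3 x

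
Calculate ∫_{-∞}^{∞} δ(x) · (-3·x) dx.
0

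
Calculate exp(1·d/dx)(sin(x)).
\sin{\left(x + 1 \right)}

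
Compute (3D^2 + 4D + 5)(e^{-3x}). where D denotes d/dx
20 e^{- 3 x}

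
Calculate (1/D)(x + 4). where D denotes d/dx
\frac{x^{2}}{2} + 4 x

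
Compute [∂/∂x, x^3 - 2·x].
3 x^{2} - 2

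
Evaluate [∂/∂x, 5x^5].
25 x^{4}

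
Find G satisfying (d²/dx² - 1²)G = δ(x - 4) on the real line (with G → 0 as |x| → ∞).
-\frac{e^{-|x - 4|}}{2}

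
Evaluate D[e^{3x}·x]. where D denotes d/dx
\left(3 x + 1\right) e^{3 x}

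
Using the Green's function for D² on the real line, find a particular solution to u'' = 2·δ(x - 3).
|x - 3|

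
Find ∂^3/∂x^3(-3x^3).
-18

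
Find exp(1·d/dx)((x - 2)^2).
x^{2} - 2 x + 1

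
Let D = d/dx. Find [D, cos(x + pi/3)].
- \sin{\left(x + \frac{\pi}{3} \right)}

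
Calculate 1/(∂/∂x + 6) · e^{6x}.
\frac{e^{6 x}}{12}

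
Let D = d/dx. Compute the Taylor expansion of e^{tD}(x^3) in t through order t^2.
x \left(3 t^{2} + 3 t x + x^{2}\right)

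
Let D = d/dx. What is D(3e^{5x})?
15 e^{5 x}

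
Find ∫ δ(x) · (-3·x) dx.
0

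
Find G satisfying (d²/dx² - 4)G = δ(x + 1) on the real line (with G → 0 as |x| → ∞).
-\frac{e^{-2|x + 1|}}{4}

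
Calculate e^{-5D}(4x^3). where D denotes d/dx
4 x^{3} - 60 x^{2} + 300 x - 500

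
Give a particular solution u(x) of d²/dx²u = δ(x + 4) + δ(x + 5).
\frac{|x + 4|}{2} + \frac{|x + 5|}{2}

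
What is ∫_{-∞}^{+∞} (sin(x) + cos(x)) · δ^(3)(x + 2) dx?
\cos{\left(2 \right)} + \sin{\left(2 \right)}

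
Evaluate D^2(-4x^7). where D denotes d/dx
- 168 x^{5}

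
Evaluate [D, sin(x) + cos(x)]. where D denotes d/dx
- \sin{\left(x \right)} + \cos{\left(x \right)}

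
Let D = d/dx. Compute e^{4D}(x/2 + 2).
\frac{x}{2} + 4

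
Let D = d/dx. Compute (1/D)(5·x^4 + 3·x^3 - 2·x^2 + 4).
x^{5} + \frac{3 x^{4}}{4} - \frac{2 x^{3}}{3} + 4 x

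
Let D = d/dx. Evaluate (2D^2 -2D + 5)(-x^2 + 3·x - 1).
- 5 x^{2} + 19 x - 15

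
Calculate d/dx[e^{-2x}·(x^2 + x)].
\left(1 - 2 x^{2}\right) e^{- 2 x}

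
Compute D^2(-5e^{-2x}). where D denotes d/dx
- 20 e^{- 2 x}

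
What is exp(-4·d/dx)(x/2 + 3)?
\frac{x}{2} + 1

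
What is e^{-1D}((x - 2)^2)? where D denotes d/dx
x^{2} - 6 x + 9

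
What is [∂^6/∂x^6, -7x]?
-42\frac{d^{5}}{dx^{5}}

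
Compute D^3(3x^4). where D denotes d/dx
72 x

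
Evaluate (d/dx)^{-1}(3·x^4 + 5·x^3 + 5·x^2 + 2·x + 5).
\frac{3 x^{5}}{5} + \frac{5 x^{4}}{4} + \frac{5 x^{3}}{3} + x^{2} + 5 x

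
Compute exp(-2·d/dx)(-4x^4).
- 4 x^{4} + 32 x^{3} - 96 x^{2} + 128 x - 64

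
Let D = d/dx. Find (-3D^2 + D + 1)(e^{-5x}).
- 79 e^{- 5 x}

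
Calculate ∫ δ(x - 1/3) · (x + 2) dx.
\frac{7}{3}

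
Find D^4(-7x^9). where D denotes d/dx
- 21168 x^{5}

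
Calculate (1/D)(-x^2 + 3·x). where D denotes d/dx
- \frac{x^{3}}{3} + \frac{3 x^{2}}{2}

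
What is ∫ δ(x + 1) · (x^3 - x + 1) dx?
1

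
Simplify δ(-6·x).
\frac{\delta(x)}{6}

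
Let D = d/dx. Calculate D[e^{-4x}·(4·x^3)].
x^{2} \left(12 - 16 x\right) e^{- 4 x}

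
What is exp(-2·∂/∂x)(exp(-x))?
e^{2 - x}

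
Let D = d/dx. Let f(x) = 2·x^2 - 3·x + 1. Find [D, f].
4 x - 3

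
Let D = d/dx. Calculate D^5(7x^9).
105840 x^{4}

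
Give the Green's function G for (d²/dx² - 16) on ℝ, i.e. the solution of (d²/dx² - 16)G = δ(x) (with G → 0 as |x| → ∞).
-\frac{e^{-4|x|}}{8}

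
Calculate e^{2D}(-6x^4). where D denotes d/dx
- 6 x^{4} - 48 x^{3} - 144 x^{2} - 192 x - 96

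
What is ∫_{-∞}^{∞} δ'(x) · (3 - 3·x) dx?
3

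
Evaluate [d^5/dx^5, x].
5\frac{d^{4}}{dx^{4}}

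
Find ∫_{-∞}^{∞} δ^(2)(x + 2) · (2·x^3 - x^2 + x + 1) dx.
-26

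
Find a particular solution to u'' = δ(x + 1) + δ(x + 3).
\frac{|x + 1|}{2} + \frac{|x + 3|}{2}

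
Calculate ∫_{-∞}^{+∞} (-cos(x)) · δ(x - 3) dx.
- \cos{\left(3 \right)}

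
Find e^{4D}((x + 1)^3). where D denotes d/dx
x^{3} + 15 x^{2} + 75 x + 125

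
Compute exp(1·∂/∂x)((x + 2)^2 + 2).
x^{2} + 6 x + 11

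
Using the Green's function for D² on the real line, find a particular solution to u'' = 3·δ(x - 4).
\frac{3|x - 4|}{2}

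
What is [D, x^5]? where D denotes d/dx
5 x^{4}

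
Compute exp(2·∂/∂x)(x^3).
x^{3} + 6 x^{2} + 12 x + 8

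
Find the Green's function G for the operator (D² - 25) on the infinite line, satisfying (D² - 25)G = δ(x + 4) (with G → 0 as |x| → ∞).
-\frac{e^{-5|x + 4|}}{10}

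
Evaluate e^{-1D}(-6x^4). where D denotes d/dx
- 6 x^{4} + 24 x^{3} - 36 x^{2} + 24 x - 6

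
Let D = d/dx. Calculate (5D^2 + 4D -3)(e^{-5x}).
102 e^{- 5 x}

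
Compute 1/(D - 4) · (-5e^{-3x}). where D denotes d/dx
\frac{5 e^{- 3 x}}{7}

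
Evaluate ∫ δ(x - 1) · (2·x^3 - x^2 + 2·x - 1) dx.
2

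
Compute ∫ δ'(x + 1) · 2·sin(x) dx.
- 2 \cos{\left(1 \right)}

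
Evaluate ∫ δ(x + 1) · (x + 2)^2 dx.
1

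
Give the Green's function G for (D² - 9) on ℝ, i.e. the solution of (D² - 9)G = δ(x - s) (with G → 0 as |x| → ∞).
-\frac{e^{-3|x-s|}}{6}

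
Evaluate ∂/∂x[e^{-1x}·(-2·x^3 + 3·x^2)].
x \left(2 x^{2} - 9 x + 6\right) e^{- x}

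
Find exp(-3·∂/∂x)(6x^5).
6 x^{5} - 90 x^{4} + 540 x^{3} - 1620 x^{2} + 2430 x - 1458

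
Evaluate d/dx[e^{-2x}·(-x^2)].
2 x \left(x - 1\right) e^{- 2 x}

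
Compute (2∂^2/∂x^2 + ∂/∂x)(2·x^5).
10 x^{3} \left(x + 8\right)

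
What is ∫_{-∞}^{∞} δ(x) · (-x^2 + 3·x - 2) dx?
-2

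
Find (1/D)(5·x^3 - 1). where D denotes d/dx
\frac{5 x^{4}}{4} - x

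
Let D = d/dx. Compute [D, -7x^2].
- 14 x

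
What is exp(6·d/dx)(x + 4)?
x + 10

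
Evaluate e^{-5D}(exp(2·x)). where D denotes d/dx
e^{2 x - 10}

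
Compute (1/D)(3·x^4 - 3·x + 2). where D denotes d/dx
\frac{3 x^{5}}{5} - \frac{3 x^{2}}{2} + 2 x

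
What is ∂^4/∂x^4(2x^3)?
0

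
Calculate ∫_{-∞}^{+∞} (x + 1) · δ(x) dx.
1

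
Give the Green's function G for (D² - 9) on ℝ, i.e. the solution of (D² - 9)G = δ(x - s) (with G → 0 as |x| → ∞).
-\frac{e^{-3|x-s|}}{6}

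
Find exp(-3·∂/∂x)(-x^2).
- x^{2} + 6 x - 9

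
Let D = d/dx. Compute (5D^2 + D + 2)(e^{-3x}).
44 e^{- 3 x}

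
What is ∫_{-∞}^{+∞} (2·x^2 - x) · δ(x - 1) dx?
1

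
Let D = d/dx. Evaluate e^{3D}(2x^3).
2 x^{3} + 18 x^{2} + 54 x + 54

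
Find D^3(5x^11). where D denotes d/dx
4950 x^{8}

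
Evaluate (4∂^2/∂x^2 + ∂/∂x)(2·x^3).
6 x \left(x + 8\right)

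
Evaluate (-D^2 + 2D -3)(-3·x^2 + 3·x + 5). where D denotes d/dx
9 x^{2} - 21 x - 3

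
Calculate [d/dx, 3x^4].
12 x^{3}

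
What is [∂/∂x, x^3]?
3 x^{2}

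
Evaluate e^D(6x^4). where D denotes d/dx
6 x^{4} + 24 x^{3} + 36 x^{2} + 24 x + 6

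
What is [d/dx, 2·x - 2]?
2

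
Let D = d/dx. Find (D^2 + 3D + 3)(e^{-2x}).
e^{- 2 x}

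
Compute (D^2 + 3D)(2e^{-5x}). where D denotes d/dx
20 e^{- 5 x}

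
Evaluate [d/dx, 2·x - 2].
2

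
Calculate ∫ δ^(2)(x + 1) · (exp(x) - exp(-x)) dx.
- 2 \sinh{\left(1 \right)}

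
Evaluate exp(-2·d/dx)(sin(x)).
\sin{\left(x - 2 \right)}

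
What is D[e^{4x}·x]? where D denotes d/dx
\left(4 x + 1\right) e^{4 x}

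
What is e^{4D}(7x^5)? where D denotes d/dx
7 x^{5} + 140 x^{4} + 1120 x^{3} + 4480 x^{2} + 8960 x + 7168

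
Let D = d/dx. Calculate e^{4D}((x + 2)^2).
x^{2} + 12 x + 36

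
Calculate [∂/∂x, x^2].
2 x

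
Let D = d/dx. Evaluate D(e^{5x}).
5 e^{5 x}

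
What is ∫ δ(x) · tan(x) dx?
0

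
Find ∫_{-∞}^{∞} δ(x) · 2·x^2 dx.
0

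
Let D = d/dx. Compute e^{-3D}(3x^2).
3 x^{2} - 18 x + 27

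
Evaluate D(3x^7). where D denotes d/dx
21 x^{6}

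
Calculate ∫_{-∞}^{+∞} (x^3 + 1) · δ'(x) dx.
0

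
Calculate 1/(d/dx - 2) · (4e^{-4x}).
- \frac{2 e^{- 4 x}}{3}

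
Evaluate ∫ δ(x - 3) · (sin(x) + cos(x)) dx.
\cos{\left(3 \right)} + \sin{\left(3 \right)}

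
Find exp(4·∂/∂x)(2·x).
2 x + 8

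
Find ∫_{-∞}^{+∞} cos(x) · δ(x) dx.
1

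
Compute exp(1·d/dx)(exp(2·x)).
e^{2 x + 2}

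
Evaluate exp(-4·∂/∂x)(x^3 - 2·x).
x^{3} - 12 x^{2} + 46 x - 56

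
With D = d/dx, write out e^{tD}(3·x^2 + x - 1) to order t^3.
3 t^{2} + t \left(6 x + 1\right) + 3 x^{2} + x - 1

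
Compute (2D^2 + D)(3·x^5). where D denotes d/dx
15 x^{3} \left(x + 8\right)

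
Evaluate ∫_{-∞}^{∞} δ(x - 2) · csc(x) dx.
\csc{\left(2 \right)}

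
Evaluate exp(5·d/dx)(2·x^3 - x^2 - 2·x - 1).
2 x^{3} + 29 x^{2} + 138 x + 214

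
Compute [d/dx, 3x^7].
21 x^{6}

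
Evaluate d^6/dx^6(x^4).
0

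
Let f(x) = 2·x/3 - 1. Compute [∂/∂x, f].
\frac{2}{3}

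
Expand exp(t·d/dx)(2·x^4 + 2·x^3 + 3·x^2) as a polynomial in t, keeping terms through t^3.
t^{3} \left(8 x + 2\right) + t^{2} \left(12 x^{2} + 6 x + 3\right) + 2 t x \left(4 x^{2} + 3 x + 3\right) + 2 x^{4} + 2 x^{3} + 3 x^{2}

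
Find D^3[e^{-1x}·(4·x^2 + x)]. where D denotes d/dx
\left(- 4 x^{2} + 23 x - 21\right) e^{- x}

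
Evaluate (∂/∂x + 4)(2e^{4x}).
16 e^{4 x}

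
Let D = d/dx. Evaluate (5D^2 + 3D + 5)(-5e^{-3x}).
- 205 e^{- 3 x}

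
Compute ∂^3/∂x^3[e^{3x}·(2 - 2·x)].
- 54 x e^{3 x}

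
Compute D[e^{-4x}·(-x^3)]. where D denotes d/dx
x^{2} \left(4 x - 3\right) e^{- 4 x}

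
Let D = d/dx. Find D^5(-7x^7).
- 17640 x^{2}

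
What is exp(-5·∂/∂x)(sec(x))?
\sec{\left(x - 5 \right)}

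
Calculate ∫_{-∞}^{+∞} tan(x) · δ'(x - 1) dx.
- \tan^{2}{\left(1 \right)} - 1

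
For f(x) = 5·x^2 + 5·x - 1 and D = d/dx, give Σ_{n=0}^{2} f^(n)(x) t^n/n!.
5 t^{2} + 5 t \left(2 x + 1\right) + 5 x^{2} + 5 x - 1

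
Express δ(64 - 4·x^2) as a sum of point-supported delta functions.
\frac{\delta(x - 4) + \delta(x + 4)}{32}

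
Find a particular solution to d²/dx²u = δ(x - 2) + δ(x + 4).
\frac{|x - 2|}{2} + \frac{|x + 4|}{2}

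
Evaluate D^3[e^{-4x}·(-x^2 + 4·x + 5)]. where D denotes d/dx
8 \left(8 x^{2} - 44 x - 13\right) e^{- 4 x}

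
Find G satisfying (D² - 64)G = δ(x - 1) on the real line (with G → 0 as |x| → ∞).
-\frac{e^{-8|x - 1|}}{16}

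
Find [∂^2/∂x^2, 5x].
10\frac{d}{dx}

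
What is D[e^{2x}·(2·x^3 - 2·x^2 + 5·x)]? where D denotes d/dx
\left(4 x^{3} + 2 x^{2} + 6 x + 5\right) e^{2 x}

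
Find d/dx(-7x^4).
- 28 x^{3}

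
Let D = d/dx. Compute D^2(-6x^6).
- 180 x^{4}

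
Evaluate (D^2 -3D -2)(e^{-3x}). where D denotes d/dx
16 e^{- 3 x}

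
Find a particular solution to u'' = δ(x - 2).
\frac{|x - 2|}{2}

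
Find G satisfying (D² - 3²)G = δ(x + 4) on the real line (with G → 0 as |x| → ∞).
-\frac{e^{-3|x + 4|}}{6}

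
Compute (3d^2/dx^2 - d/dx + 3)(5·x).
15 x - 5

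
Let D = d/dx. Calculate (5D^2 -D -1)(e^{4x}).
75 e^{4 x}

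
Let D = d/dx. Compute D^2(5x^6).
150 x^{4}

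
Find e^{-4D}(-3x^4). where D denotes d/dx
- 3 x^{4} + 48 x^{3} - 288 x^{2} + 768 x - 768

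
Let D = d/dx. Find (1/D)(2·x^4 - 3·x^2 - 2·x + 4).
\frac{2 x^{5}}{5} - x^{3} - x^{2} + 4 x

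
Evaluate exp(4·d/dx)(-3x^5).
- 3 x^{5} - 60 x^{4} - 480 x^{3} - 1920 x^{2} - 3840 x - 3072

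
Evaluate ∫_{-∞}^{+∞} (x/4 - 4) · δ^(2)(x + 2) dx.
0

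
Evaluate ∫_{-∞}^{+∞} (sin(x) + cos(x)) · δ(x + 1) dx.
- \sin{\left(1 \right)} + \cos{\left(1 \right)}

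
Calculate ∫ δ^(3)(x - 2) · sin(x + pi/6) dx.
\cos{\left(\frac{\pi}{6} + 2 \right)}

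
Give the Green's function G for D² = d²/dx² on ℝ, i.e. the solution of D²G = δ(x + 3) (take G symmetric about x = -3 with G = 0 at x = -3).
\frac{|x + 3|}{2}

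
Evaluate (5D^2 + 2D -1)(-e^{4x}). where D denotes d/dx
- 87 e^{4 x}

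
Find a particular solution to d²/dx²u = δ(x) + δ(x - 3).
\frac{|x|}{2} + \frac{|x - 3|}{2}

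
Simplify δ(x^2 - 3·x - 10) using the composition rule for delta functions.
\frac{\delta(x + 2) + \delta(x - 5)}{7}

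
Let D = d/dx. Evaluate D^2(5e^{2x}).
20 e^{2 x}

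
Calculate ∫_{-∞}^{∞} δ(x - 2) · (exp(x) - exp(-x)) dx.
2 \sinh{\left(2 \right)}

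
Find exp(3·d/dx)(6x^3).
6 x^{3} + 54 x^{2} + 162 x + 162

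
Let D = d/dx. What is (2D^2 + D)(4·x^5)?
20 x^{3} \left(x + 8\right)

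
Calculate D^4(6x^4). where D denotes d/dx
144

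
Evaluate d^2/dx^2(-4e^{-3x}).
- 36 e^{- 3 x}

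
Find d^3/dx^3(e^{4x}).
64 e^{4 x}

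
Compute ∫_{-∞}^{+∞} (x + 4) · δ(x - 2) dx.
6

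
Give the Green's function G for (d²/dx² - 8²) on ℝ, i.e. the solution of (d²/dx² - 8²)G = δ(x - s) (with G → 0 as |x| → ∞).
-\frac{e^{-8|x-s|}}{16}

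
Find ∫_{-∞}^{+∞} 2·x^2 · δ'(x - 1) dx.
-4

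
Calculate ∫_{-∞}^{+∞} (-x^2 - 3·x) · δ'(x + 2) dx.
-1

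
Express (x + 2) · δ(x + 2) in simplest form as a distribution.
0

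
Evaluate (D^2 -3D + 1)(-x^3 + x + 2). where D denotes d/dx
- x^{3} + 9 x^{2} - 5 x - 1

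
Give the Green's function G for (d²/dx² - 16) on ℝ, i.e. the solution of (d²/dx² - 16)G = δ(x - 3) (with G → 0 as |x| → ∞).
-\frac{e^{-4|x - 3|}}{8}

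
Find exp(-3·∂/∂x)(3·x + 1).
3 x - 8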